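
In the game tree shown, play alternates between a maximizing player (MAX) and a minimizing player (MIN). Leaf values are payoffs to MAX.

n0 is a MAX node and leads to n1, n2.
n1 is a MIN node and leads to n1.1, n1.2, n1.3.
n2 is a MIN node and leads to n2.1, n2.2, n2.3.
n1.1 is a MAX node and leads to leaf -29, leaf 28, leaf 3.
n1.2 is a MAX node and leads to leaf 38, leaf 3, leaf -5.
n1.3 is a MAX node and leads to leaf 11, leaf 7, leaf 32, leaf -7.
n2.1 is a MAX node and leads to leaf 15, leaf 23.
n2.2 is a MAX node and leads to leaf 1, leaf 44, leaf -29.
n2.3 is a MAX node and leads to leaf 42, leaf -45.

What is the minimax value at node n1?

n1.1 (MAX): max(-29, 28, 3) = 28
n1.2 (MAX): max(38, 3, -5) = 38
n1.3 (MAX): max(11, 7, 32, -7) = 32
n1 (MIN): min(28, 38, 32) = 28

28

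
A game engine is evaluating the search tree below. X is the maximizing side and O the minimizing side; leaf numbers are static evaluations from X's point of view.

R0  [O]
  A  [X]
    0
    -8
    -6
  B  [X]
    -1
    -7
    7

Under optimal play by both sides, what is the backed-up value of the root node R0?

A (X): max(0, -8, -6) = 0
B (X): max(-1, -7, 7) = 7
R0 (O): min(0, 7) = 0

0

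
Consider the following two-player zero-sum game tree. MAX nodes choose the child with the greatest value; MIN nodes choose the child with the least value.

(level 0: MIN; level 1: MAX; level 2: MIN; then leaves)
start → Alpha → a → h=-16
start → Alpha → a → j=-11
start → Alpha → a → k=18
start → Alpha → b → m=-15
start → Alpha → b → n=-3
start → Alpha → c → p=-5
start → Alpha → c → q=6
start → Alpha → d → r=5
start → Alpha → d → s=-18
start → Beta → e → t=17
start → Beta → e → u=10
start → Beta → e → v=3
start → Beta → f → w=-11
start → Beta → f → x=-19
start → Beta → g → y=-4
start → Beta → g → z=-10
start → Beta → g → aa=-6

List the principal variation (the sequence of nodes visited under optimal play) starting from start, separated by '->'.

start -> Alpha -> c -> p

a (MIN): min(-16, -11, 18) = -16
b (MIN): min(-15, -3) = -15
c (MIN): min(-5, 6) = -5
d (MIN): min(5, -18) = -18
Alpha (MAX): max(-16, -15, -5, -18) = -5
e (MIN): min(17, 10, 3) = 3
f (MIN): min(-11, -19) = -19
g (MIN): min(-4, -10, -6) = -10
Beta (MAX): max(3, -19, -10) = 3
start (MIN): min(-5, 3) = -5
At start, MIN picks Alpha (lowest: -5).
At Alpha, MAX picks c (highest: -5).
At c, MIN picks p (lowest: -5).
Terminal value -5.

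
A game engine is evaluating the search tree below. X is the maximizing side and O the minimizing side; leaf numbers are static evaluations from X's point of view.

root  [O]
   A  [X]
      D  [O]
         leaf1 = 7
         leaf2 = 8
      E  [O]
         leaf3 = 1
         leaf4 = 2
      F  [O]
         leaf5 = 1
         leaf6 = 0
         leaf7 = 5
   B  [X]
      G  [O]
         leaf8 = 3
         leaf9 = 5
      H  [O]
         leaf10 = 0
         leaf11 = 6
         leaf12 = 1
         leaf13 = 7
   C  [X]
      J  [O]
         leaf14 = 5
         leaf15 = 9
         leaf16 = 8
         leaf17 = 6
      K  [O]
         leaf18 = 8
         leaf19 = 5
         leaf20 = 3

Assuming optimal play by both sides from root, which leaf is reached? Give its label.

leaf8

D (O): min(7, 8) = 7
E (O): min(1, 2) = 1
F (O): min(1, 0, 5) = 0
A (X): max(7, 1, 0) = 7
G (O): min(3, 5) = 3
H (O): min(0, 6, 1, 7) = 0
B (X): max(3, 0) = 3
J (O): min(5, 9, 8, 6) = 5
K (O): min(8, 5, 3) = 3
C (X): max(5, 3) = 5
root (O): min(7, 3, 5) = 3
At root, O picks B (lowest: 3).
At B, X picks G (highest: 3).
At G, O picks leaf8 (lowest: 3).
Terminal value 3.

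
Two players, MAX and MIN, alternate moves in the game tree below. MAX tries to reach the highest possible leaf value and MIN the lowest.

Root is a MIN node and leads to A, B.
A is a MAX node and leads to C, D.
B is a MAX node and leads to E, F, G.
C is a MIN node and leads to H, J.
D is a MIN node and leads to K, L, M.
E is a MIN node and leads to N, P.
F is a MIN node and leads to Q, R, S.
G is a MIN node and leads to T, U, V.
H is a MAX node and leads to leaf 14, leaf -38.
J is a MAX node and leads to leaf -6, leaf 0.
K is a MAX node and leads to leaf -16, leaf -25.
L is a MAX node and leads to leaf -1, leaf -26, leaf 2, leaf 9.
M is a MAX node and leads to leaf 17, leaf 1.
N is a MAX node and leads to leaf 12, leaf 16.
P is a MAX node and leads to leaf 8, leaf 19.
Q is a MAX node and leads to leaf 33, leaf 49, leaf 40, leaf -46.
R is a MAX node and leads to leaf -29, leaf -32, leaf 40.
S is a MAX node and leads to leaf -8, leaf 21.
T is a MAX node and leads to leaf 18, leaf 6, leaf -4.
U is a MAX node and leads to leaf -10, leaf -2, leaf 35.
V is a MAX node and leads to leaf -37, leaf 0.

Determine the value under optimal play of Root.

0

H (MAX): max(14, -38) = 14
J (MAX): max(-6, 0) = 0
C (MIN): min(14, 0) = 0
K (MAX): max(-16, -25) = -16
L (MAX): max(-1, -26, 2, 9) = 9
M (MAX): max(17, 1) = 17
D (MIN): min(-16, 9, 17) = -16
A (MAX): max(0, -16) = 0
N (MAX): max(12, 16) = 16
P (MAX): max(8, 19) = 19
E (MIN): min(16, 19) = 16
Q (MAX): max(33, 49, 40, -46) = 49
R (MAX): max(-29, -32, 40) = 40
S (MAX): max(-8, 21) = 21
F (MIN): min(49, 40, 21) = 21
T (MAX): max(18, 6, -4) = 18
U (MAX): max(-10, -2, 35) = 35
V (MAX): max(-37, 0) = 0
G (MIN): min(18, 35, 0) = 0
B (MAX): max(16, 21, 0) = 21
Root (MIN): min(0, 21) = 0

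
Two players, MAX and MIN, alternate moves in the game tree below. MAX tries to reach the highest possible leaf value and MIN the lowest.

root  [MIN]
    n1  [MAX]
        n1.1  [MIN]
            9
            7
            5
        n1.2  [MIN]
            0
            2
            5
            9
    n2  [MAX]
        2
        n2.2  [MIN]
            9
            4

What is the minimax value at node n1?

n1.1 (MIN): min(9, 7, 5) = 5
n1.2 (MIN): min(0, 2, 5, 9) = 0
n1 (MAX): max(5, 0) = 5

5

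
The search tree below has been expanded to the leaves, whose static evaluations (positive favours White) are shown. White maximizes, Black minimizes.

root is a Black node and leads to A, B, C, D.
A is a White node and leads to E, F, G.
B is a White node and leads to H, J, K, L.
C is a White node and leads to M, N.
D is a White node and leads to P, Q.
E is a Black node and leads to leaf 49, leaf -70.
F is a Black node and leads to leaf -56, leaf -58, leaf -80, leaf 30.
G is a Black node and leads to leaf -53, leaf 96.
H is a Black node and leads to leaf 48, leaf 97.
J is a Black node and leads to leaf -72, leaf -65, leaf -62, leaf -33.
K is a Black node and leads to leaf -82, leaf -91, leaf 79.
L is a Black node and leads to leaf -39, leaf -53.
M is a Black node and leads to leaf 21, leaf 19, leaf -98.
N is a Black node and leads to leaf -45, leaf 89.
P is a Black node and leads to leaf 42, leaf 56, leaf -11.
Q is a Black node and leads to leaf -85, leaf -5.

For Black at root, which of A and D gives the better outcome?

A

E (Black): min(49, -70) = -70
F (Black): min(-56, -58, -80, 30) = -80
G (Black): min(-53, 96) = -53
A (White): max(-70, -80, -53) = -53
P (Black): min(42, 56, -11) = -11
Q (Black): min(-85, -5) = -85
D (White): max(-11, -85) = -11
Black prefers the lower value; A=-53, D=-11. A is better since -53 < -11.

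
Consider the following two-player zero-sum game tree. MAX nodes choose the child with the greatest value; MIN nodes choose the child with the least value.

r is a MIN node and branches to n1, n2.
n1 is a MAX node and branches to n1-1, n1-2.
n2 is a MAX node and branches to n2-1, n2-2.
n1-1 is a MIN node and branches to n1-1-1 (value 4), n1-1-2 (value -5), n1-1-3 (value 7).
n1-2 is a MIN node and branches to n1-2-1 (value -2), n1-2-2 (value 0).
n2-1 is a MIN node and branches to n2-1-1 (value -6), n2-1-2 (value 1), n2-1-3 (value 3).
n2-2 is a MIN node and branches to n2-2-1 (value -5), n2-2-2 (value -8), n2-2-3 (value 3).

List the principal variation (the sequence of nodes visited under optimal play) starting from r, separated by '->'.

n1-1 (MIN): min(4, -5, 7) = -5
n1-2 (MIN): min(-2, 0) = -2
n1 (MAX): max(-5, -2) = -2
n2-1 (MIN): min(-6, 1, 3) = -6
n2-2 (MIN): min(-5, -8, 3) = -8
n2 (MAX): max(-6, -8) = -6
r (MIN): min(-2, -6) = -6
At r, MIN picks n2 (lowest: -6).
At n2, MAX picks n2-1 (highest: -6).
At n2-1, MIN picks n2-1-1 (lowest: -6).
Terminal value -6.

r -> n2 -> n2-1 -> n2-1-1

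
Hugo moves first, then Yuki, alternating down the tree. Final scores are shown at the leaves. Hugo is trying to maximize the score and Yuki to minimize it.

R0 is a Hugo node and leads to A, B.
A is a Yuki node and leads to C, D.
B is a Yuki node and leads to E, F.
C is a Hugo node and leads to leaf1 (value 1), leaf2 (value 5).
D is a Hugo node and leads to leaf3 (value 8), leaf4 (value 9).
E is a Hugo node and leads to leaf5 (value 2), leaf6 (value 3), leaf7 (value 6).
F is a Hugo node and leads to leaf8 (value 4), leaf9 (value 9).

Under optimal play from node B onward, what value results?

6

E (Hugo): max(2, 3, 6) = 6
F (Hugo): max(4, 9) = 9
B (Yuki): min(6, 9) = 6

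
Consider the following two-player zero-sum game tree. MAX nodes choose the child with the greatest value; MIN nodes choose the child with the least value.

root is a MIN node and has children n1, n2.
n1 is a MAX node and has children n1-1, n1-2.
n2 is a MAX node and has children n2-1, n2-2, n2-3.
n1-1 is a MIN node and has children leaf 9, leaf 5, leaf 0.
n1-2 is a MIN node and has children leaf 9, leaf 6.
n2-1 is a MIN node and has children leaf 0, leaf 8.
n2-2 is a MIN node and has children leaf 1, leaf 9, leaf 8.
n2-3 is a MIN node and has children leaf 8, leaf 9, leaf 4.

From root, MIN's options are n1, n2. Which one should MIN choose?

n2

n1-1 (MIN): min(9, 5, 0) = 0
n1-2 (MIN): min(9, 6) = 6
n1 (MAX): max(0, 6) = 6
n2-1 (MIN): min(0, 8) = 0
n2-2 (MIN): min(1, 9, 8) = 1
n2-3 (MIN): min(8, 9, 4) = 4
n2 (MAX): max(0, 1, 4) = 4
root (MIN): min(6, 4) = 4
MIN at root wants the lowest of {n1=6, n2=4}, so chooses n2.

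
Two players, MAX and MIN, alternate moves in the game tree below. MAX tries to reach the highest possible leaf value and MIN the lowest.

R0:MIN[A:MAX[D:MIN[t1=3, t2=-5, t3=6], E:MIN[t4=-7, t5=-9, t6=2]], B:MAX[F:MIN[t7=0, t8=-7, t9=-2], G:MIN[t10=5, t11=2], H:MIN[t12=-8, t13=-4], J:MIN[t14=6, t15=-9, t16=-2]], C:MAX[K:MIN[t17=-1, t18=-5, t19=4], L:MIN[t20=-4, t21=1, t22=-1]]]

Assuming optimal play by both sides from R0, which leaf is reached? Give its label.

D (MIN): min(3, -5, 6) = -5
E (MIN): min(-7, -9, 2) = -9
A (MAX): max(-5, -9) = -5
F (MIN): min(0, -7, -2) = -7
G (MIN): min(5, 2) = 2
H (MIN): min(-8, -4) = -8
J (MIN): min(6, -9, -2) = -9
B (MAX): max(-7, 2, -8, -9) = 2
K (MIN): min(-1, -5, 4) = -5
L (MIN): min(-4, 1, -1) = -4
C (MAX): max(-5, -4) = -4
R0 (MIN): min(-5, 2, -4) = -5
At R0, MIN picks A (lowest: -5).
At A, MAX picks D (highest: -5).
At D, MIN picks t2 (lowest: -5).
Terminal value -5.

t2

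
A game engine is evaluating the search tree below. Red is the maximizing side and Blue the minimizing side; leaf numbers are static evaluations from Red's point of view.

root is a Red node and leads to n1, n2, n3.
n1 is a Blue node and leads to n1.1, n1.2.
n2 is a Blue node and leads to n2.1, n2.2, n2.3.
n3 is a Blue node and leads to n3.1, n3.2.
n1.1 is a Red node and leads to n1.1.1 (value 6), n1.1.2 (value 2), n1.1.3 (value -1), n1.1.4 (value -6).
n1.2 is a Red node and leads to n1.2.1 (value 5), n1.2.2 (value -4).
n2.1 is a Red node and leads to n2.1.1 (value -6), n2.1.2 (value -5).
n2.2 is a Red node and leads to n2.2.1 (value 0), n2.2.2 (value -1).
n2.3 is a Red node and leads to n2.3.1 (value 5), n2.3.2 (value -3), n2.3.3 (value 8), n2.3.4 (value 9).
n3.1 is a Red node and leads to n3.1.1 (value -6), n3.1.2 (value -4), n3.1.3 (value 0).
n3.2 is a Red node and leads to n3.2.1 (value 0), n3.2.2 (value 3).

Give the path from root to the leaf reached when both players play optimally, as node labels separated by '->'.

root -> n1 -> n1.2 -> n1.2.1

n1.1 (Red): max(6, 2, -1, -6) = 6
n1.2 (Red): max(5, -4) = 5
n1 (Blue): min(6, 5) = 5
n2.1 (Red): max(-6, -5) = -5
n2.2 (Red): max(0, -1) = 0
n2.3 (Red): max(5, -3, 8, 9) = 9
n2 (Blue): min(-5, 0, 9) = -5
n3.1 (Red): max(-6, -4, 0) = 0
n3.2 (Red): max(0, 3) = 3
n3 (Blue): min(0, 3) = 0
root (Red): max(5, -5, 0) = 5
At root, Red picks n1 (highest: 5).
At n1, Blue picks n1.2 (lowest: 5).
At n1.2, Red picks n1.2.1 (highest: 5).
Terminal value 5.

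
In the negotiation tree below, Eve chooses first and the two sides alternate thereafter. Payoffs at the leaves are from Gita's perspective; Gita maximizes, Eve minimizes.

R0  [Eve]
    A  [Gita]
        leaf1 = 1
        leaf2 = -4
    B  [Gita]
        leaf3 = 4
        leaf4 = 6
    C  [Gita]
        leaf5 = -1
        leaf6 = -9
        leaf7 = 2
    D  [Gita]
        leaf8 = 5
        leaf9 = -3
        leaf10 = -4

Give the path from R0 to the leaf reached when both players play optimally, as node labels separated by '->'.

A (Gita): max(1, -4) = 1
B (Gita): max(4, 6) = 6
C (Gita): max(-1, -9, 2) = 2
D (Gita): max(5, -3, -4) = 5
R0 (Eve): min(1, 6, 2, 5) = 1
At R0, Eve picks A (lowest: 1).
At A, Gita picks leaf1 (highest: 1).
Terminal value 1.

R0 -> A -> leaf1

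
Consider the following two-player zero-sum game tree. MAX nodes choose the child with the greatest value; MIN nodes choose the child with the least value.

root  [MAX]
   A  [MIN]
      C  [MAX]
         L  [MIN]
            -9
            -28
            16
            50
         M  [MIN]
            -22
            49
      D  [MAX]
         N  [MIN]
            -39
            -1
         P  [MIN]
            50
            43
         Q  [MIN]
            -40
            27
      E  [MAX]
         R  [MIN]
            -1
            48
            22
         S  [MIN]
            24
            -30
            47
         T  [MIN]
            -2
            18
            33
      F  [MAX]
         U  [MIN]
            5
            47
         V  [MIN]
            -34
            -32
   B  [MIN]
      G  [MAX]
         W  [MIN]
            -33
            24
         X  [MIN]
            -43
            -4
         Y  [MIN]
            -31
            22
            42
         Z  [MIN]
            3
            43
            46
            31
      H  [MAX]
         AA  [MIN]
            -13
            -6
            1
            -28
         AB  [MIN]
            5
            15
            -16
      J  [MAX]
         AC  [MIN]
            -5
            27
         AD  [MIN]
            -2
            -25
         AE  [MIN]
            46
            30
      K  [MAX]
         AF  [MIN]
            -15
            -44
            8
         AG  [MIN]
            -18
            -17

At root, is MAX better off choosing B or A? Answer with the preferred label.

W (MIN): min(-33, 24) = -33
X (MIN): min(-43, -4) = -43
Y (MIN): min(-31, 22, 42) = -31
Z (MIN): min(3, 43, 46, 31) = 3
G (MAX): max(-33, -43, -31, 3) = 3
AA (MIN): min(-13, -6, 1, -28) = -28
AB (MIN): min(5, 15, -16) = -16
H (MAX): max(-28, -16) = -16
AC (MIN): min(-5, 27) = -5
AD (MIN): min(-2, -25) = -25
AE (MIN): min(46, 30) = 30
J (MAX): max(-5, -25, 30) = 30
AF (MIN): min(-15, -44, 8) = -44
AG (MIN): min(-18, -17) = -18
K (MAX): max(-44, -18) = -18
B (MIN): min(3, -16, 30, -18) = -18
L (MIN): min(-9, -28, 16, 50) = -28
M (MIN): min(-22, 49) = -22
C (MAX): max(-28, -22) = -22
N (MIN): min(-39, -1) = -39
P (MIN): min(50, 43) = 43
Q (MIN): min(-40, 27) = -40
D (MAX): max(-39, 43, -40) = 43
R (MIN): min(-1, 48, 22) = -1
S (MIN): min(24, -30, 47) = -30
T (MIN): min(-2, 18, 33) = -2
E (MAX): max(-1, -30, -2) = -1
U (MIN): min(5, 47) = 5
V (MIN): min(-34, -32) = -34
F (MAX): max(5, -34) = 5
A (MIN): min(-22, 43, -1, 5) = -22
MAX prefers the higher value; B=-18, A=-22. B is better since -18 > -22.

B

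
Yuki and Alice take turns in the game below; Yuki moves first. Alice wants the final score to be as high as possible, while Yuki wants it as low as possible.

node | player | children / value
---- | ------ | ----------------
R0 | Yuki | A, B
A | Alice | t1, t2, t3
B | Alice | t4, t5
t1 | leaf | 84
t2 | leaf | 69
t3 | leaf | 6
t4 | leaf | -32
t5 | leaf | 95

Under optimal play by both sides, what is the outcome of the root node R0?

A (Alice): max(84, 69, 6) = 84
B (Alice): max(-32, 95) = 95
R0 (Yuki): min(84, 95) = 84

84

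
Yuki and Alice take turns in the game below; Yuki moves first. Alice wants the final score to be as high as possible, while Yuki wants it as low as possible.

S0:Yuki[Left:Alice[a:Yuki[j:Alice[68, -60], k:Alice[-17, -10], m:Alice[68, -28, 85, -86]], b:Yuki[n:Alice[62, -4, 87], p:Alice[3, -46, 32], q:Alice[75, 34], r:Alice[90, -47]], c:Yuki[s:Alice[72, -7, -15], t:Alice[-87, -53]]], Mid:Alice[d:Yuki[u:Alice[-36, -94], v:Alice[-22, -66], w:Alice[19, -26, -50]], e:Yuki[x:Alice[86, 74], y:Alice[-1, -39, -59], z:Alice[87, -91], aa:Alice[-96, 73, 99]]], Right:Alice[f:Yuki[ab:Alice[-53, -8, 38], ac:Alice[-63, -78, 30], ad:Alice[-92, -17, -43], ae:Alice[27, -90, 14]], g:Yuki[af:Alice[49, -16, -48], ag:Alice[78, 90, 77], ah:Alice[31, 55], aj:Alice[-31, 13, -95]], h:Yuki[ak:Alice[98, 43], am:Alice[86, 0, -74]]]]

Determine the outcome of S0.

-1

j (Alice): max(68, -60) = 68
k (Alice): max(-17, -10) = -10
m (Alice): max(68, -28, 85, -86) = 85
a (Yuki): min(68, -10, 85) = -10
n (Alice): max(62, -4, 87) = 87
p (Alice): max(3, -46, 32) = 32
q (Alice): max(75, 34) = 75
r (Alice): max(90, -47) = 90
b (Yuki): min(87, 32, 75, 90) = 32
s (Alice): max(72, -7, -15) = 72
t (Alice): max(-87, -53) = -53
c (Yuki): min(72, -53) = -53
Left (Alice): max(-10, 32, -53) = 32
u (Alice): max(-36, -94) = -36
v (Alice): max(-22, -66) = -22
w (Alice): max(19, -26, -50) = 19
d (Yuki): min(-36, -22, 19) = -36
x (Alice): max(86, 74) = 86
y (Alice): max(-1, -39, -59) = -1
z (Alice): max(87, -91) = 87
aa (Alice): max(-96, 73, 99) = 99
e (Yuki): min(86, -1, 87, 99) = -1
Mid (Alice): max(-36, -1) = -1
ab (Alice): max(-53, -8, 38) = 38
ac (Alice): max(-63, -78, 30) = 30
ad (Alice): max(-92, -17, -43) = -17
ae (Alice): max(27, -90, 14) = 27
f (Yuki): min(38, 30, -17, 27) = -17
af (Alice): max(49, -16, -48) = 49
ag (Alice): max(78, 90, 77) = 90
ah (Alice): max(31, 55) = 55
aj (Alice): max(-31, 13, -95) = 13
g (Yuki): min(49, 90, 55, 13) = 13
ak (Alice): max(98, 43) = 98
am (Alice): max(86, 0, -74) = 86
h (Yuki): min(98, 86) = 86
Right (Alice): max(-17, 13, 86) = 86
S0 (Yuki): min(32, -1, 86) = -1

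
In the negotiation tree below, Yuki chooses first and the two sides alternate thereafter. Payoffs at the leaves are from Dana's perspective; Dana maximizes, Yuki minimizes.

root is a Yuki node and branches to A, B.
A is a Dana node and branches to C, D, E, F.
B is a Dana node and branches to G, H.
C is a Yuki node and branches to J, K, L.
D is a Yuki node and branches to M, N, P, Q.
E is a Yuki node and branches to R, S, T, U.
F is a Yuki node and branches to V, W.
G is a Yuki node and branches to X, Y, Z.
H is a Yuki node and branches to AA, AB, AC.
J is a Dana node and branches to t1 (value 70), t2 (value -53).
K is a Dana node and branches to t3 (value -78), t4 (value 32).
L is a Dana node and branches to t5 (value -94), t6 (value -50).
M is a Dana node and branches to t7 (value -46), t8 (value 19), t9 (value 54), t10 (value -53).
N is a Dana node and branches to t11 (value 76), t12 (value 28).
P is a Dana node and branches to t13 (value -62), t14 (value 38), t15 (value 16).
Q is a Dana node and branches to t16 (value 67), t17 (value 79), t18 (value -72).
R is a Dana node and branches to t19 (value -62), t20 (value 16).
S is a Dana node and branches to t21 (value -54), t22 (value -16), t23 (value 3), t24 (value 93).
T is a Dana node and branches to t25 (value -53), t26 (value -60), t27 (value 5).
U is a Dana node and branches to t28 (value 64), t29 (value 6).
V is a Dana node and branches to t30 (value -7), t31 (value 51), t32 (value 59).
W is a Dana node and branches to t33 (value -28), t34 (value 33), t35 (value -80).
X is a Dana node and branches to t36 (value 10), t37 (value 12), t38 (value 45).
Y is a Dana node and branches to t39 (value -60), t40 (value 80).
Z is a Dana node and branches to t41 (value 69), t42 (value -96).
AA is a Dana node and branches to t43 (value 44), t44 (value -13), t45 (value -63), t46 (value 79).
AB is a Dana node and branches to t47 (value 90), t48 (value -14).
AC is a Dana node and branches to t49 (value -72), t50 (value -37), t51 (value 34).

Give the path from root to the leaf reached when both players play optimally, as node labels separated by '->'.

J (Dana): max(70, -53) = 70
K (Dana): max(-78, 32) = 32
L (Dana): max(-94, -50) = -50
C (Yuki): min(70, 32, -50) = -50
M (Dana): max(-46, 19, 54, -53) = 54
N (Dana): max(76, 28) = 76
P (Dana): max(-62, 38, 16) = 38
Q (Dana): max(67, 79, -72) = 79
D (Yuki): min(54, 76, 38, 79) = 38
R (Dana): max(-62, 16) = 16
S (Dana): max(-54, -16, 3, 93) = 93
T (Dana): max(-53, -60, 5) = 5
U (Dana): max(64, 6) = 64
E (Yuki): min(16, 93, 5, 64) = 5
V (Dana): max(-7, 51, 59) = 59
W (Dana): max(-28, 33, -80) = 33
F (Yuki): min(59, 33) = 33
A (Dana): max(-50, 38, 5, 33) = 38
X (Dana): max(10, 12, 45) = 45
Y (Dana): max(-60, 80) = 80
Z (Dana): max(69, -96) = 69
G (Yuki): min(45, 80, 69) = 45
AA (Dana): max(44, -13, -63, 79) = 79
AB (Dana): max(90, -14) = 90
AC (Dana): max(-72, -37, 34) = 34
H (Yuki): min(79, 90, 34) = 34
B (Dana): max(45, 34) = 45
root (Yuki): min(38, 45) = 38
At root, Yuki picks A (lowest: 38).
At A, Dana picks D (highest: 38).
At D, Yuki picks P (lowest: 38).
At P, Dana picks t14 (highest: 38).
Terminal value 38.

root -> A -> D -> P -> t14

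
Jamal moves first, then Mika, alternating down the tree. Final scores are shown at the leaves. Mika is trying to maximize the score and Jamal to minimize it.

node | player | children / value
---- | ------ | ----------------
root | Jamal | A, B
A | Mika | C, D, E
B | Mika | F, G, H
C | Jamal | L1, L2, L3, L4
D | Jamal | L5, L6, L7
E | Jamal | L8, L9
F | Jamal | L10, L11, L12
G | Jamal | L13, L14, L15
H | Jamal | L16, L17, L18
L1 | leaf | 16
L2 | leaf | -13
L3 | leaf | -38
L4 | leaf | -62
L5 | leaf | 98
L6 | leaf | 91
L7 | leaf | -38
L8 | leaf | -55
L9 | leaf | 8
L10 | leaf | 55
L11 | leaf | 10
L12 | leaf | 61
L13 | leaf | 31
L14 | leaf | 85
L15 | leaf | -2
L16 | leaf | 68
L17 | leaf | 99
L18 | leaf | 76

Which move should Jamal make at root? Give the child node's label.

C (Jamal): min(16, -13, -38, -62) = -62
D (Jamal): min(98, 91, -38) = -38
E (Jamal): min(-55, 8) = -55
A (Mika): max(-62, -38, -55) = -38
F (Jamal): min(55, 10, 61) = 10
G (Jamal): min(31, 85, -2) = -2
H (Jamal): min(68, 99, 76) = 68
B (Mika): max(10, -2, 68) = 68
root (Jamal): min(-38, 68) = -38
Jamal at root wants the lowest of {A=-38, B=68}, so chooses A.

A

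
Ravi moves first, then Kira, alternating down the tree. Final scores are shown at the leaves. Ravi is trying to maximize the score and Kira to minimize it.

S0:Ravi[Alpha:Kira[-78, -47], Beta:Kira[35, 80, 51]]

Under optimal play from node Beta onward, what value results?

35

Beta (Kira): min(35, 80, 51) = 35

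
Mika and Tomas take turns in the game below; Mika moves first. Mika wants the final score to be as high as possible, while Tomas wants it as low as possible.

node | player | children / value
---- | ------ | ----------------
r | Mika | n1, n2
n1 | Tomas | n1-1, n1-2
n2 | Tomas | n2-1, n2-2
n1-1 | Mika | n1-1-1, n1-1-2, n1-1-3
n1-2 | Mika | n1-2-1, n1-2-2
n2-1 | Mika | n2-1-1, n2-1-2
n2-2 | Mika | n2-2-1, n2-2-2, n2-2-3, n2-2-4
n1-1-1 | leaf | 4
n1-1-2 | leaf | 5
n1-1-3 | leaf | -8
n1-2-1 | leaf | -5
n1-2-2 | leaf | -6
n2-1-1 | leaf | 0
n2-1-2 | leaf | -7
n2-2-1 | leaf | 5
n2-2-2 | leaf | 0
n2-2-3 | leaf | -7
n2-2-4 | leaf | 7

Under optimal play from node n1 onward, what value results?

n1-1 (Mika): max(4, 5, -8) = 5
n1-2 (Mika): max(-5, -6) = -5
n1 (Tomas): min(5, -5) = -5

-5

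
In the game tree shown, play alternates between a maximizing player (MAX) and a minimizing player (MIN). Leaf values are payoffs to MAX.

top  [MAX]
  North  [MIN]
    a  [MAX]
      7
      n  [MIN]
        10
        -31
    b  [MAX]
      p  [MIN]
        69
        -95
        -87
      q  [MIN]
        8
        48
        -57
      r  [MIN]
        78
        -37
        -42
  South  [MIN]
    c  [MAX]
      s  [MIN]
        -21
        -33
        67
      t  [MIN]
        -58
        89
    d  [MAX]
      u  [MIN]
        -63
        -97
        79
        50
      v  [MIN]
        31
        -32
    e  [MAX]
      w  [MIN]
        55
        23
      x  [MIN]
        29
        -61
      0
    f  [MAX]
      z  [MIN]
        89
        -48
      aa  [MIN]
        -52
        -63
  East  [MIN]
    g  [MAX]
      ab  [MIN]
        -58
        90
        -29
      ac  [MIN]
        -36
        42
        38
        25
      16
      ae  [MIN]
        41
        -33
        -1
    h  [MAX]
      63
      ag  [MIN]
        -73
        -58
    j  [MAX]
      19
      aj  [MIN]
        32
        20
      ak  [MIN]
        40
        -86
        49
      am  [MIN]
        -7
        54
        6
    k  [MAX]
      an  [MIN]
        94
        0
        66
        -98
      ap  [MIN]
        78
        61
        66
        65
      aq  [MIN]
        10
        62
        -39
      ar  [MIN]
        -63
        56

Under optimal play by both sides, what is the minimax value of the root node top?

16

n (MIN): min(10, -31) = -31
a (MAX): max(7, -31) = 7
p (MIN): min(69, -95, -87) = -95
q (MIN): min(8, 48, -57) = -57
r (MIN): min(78, -37, -42) = -42
b (MAX): max(-95, -57, -42) = -42
North (MIN): min(7, -42) = -42
s (MIN): min(-21, -33, 67) = -33
t (MIN): min(-58, 89) = -58
c (MAX): max(-33, -58) = -33
u (MIN): min(-63, -97, 79, 50) = -97
v (MIN): min(31, -32) = -32
d (MAX): max(-97, -32) = -32
w (MIN): min(55, 23) = 23
x (MIN): min(29, -61) = -61
e (MAX): max(23, -61, 0) = 23
z (MIN): min(89, -48) = -48
aa (MIN): min(-52, -63) = -63
f (MAX): max(-48, -63) = -48
South (MIN): min(-33, -32, 23, -48) = -48
ab (MIN): min(-58, 90, -29) = -58
ac (MIN): min(-36, 42, 38, 25) = -36
ae (MIN): min(41, -33, -1) = -33
g (MAX): max(-58, -36, 16, -33) = 16
ag (MIN): min(-73, -58) = -73
h (MAX): max(63, -73) = 63
aj (MIN): min(32, 20) = 20
ak (MIN): min(40, -86, 49) = -86
am (MIN): min(-7, 54, 6) = -7
j (MAX): max(19, 20, -86, -7) = 20
an (MIN): min(94, 0, 66, -98) = -98
ap (MIN): min(78, 61, 66, 65) = 61
aq (MIN): min(10, 62, -39) = -39
ar (MIN): min(-63, 56) = -63
k (MAX): max(-98, 61, -39, -63) = 61
East (MIN): min(16, 63, 20, 61) = 16
top (MAX): max(-42, -48, 16) = 16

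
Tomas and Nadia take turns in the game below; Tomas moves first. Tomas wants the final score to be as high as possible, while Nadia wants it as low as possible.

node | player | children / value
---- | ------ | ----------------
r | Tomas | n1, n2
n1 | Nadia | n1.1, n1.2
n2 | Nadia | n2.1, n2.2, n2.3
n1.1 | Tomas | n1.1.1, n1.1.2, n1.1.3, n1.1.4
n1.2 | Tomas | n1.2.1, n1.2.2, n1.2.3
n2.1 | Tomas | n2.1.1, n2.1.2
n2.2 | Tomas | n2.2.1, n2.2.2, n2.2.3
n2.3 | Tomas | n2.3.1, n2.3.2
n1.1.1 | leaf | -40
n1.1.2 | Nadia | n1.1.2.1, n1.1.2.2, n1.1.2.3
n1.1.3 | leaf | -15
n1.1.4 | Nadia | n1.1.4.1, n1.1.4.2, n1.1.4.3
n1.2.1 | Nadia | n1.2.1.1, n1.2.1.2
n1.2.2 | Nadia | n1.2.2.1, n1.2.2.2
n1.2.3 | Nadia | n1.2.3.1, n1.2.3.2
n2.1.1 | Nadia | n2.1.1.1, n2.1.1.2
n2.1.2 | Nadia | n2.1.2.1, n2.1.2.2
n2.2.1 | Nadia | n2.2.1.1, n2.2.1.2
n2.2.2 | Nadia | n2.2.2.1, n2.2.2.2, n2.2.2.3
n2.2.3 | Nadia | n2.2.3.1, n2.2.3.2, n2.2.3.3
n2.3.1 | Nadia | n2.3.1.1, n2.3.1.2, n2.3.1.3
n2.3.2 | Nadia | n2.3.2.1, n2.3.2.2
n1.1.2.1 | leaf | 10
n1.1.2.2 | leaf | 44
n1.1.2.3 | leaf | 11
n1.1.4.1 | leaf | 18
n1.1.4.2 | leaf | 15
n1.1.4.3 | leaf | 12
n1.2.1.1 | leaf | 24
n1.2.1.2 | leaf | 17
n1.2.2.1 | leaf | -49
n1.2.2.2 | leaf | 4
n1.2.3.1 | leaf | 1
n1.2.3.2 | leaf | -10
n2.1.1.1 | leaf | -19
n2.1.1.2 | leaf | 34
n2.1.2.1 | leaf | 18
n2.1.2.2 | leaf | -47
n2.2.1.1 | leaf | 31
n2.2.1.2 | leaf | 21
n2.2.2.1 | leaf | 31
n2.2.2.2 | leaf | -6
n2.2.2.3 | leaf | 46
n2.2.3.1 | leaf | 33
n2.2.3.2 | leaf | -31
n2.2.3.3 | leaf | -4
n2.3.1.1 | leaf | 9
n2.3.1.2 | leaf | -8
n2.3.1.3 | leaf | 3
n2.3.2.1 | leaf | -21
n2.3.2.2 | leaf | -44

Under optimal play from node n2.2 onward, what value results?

21

n2.2.1 (Nadia): min(31, 21) = 21
n2.2.2 (Nadia): min(31, -6, 46) = -6
n2.2.3 (Nadia): min(33, -31, -4) = -31
n2.2 (Tomas): max(21, -6, -31) = 21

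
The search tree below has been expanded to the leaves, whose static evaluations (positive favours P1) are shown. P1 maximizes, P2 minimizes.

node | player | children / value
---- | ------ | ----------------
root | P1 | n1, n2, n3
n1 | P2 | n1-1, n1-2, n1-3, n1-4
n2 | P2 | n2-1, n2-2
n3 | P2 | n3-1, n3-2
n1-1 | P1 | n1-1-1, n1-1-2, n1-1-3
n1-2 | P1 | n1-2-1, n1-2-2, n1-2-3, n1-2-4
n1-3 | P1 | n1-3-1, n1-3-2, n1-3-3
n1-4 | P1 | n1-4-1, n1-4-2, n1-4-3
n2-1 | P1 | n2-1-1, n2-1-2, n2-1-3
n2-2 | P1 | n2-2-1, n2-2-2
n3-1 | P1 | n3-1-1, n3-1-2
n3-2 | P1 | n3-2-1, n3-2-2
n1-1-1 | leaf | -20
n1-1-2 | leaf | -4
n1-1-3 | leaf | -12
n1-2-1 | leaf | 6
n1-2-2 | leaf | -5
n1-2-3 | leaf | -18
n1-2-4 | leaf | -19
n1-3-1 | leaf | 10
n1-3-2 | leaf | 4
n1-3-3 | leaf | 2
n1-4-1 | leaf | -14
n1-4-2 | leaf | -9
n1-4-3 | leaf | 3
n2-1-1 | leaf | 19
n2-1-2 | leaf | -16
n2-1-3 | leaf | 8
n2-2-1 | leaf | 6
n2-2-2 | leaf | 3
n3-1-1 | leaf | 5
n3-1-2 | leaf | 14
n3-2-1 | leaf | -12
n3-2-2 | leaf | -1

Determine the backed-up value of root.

6

n1-1 (P1): max(-20, -4, -12) = -4
n1-2 (P1): max(6, -5, -18, -19) = 6
n1-3 (P1): max(10, 4, 2) = 10
n1-4 (P1): max(-14, -9, 3) = 3
n1 (P2): min(-4, 6, 10, 3) = -4
n2-1 (P1): max(19, -16, 8) = 19
n2-2 (P1): max(6, 3) = 6
n2 (P2): min(19, 6) = 6
n3-1 (P1): max(5, 14) = 14
n3-2 (P1): max(-12, -1) = -1
n3 (P2): min(14, -1) = -1
root (P1): max(-4, 6, -1) = 6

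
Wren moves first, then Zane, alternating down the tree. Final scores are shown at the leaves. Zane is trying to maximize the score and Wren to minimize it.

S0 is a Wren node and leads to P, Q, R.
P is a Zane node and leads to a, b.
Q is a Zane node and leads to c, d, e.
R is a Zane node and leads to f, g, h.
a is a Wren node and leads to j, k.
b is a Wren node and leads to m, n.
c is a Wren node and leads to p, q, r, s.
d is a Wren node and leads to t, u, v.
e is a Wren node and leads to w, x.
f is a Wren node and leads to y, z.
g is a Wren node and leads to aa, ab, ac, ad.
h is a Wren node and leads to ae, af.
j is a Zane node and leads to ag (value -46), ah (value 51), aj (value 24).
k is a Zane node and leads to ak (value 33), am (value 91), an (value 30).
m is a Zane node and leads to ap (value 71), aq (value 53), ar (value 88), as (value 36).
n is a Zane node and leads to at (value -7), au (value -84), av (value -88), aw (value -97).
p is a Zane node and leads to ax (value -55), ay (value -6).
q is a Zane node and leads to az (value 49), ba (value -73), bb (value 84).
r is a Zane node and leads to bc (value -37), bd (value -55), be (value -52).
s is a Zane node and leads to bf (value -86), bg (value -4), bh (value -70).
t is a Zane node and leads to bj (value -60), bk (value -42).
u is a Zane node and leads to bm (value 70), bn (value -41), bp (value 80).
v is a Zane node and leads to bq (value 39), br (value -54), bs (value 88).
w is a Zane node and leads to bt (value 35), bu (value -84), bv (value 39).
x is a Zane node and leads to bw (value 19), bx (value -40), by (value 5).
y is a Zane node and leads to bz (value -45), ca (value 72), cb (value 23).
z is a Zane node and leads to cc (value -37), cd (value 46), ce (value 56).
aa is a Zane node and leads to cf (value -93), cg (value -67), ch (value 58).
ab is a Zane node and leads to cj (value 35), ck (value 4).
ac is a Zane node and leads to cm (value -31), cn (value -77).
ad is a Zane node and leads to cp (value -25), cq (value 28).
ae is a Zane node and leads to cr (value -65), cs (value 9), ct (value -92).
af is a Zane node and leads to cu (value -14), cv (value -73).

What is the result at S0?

j (Zane): max(-46, 51, 24) = 51
k (Zane): max(33, 91, 30) = 91
a (Wren): min(51, 91) = 51
m (Zane): max(71, 53, 88, 36) = 88
n (Zane): max(-7, -84, -88, -97) = -7
b (Wren): min(88, -7) = -7
P (Zane): max(51, -7) = 51
p (Zane): max(-55, -6) = -6
q (Zane): max(49, -73, 84) = 84
r (Zane): max(-37, -55, -52) = -37
s (Zane): max(-86, -4, -70) = -4
c (Wren): min(-6, 84, -37, -4) = -37
t (Zane): max(-60, -42) = -42
u (Zane): max(70, -41, 80) = 80
v (Zane): max(39, -54, 88) = 88
d (Wren): min(-42, 80, 88) = -42
w (Zane): max(35, -84, 39) = 39
x (Zane): max(19, -40, 5) = 19
e (Wren): min(39, 19) = 19
Q (Zane): max(-37, -42, 19) = 19
y (Zane): max(-45, 72, 23) = 72
z (Zane): max(-37, 46, 56) = 56
f (Wren): min(72, 56) = 56
aa (Zane): max(-93, -67, 58) = 58
ab (Zane): max(35, 4) = 35
ac (Zane): max(-31, -77) = -31
ad (Zane): max(-25, 28) = 28
g (Wren): min(58, 35, -31, 28) = -31
ae (Zane): max(-65, 9, -92) = 9
af (Zane): max(-14, -73) = -14
h (Wren): min(9, -14) = -14
R (Zane): max(56, -31, -14) = 56
S0 (Wren): min(51, 19, 56) = 19

19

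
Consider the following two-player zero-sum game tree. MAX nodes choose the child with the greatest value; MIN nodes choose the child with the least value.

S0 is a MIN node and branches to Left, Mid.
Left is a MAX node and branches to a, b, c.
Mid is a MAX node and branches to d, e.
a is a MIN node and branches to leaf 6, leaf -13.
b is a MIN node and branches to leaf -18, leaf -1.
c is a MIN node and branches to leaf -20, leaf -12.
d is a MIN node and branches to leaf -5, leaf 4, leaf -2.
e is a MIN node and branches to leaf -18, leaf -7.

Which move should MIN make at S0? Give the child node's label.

Left

a (MIN): min(6, -13) = -13
b (MIN): min(-18, -1) = -18
c (MIN): min(-20, -12) = -20
Left (MAX): max(-13, -18, -20) = -13
d (MIN): min(-5, 4, -2) = -5
e (MIN): min(-18, -7) = -18
Mid (MAX): max(-5, -18) = -5
S0 (MIN): min(-13, -5) = -13
MIN at S0 wants the lowest of {Left=-13, Mid=-5}, so chooses Left.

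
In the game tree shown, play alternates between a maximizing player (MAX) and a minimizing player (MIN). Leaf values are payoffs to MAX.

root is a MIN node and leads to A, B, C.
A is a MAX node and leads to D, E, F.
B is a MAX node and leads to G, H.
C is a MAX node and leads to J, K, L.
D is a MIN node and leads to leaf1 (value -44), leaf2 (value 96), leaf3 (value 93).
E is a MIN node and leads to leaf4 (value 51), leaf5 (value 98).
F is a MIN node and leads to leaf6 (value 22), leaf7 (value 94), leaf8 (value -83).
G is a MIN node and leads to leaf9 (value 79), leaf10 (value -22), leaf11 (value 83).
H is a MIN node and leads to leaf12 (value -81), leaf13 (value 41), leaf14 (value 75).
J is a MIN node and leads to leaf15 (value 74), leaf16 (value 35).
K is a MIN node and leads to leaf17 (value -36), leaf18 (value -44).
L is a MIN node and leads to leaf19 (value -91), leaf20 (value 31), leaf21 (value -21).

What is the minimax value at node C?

J (MIN): min(74, 35) = 35
K (MIN): min(-36, -44) = -44
L (MIN): min(-91, 31, -21) = -91
C (MAX): max(35, -44, -91) = 35

35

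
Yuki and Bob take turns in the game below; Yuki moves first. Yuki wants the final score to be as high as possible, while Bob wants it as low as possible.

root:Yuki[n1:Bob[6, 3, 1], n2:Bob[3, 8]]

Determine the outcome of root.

3

n1 (Bob): min(6, 3, 1) = 1
n2 (Bob): min(3, 8) = 3
root (Yuki): max(1, 3) = 3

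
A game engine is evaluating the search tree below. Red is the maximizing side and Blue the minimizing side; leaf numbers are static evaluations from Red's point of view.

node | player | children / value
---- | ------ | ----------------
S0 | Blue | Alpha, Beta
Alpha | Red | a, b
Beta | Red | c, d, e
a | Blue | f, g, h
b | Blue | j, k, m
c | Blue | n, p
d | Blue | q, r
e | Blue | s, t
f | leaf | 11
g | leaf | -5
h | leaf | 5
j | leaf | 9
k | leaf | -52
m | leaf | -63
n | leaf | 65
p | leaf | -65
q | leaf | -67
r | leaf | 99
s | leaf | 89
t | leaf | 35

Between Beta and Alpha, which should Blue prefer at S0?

Alpha

c (Blue): min(65, -65) = -65
d (Blue): min(-67, 99) = -67
e (Blue): min(89, 35) = 35
Beta (Red): max(-65, -67, 35) = 35
a (Blue): min(11, -5, 5) = -5
b (Blue): min(9, -52, -63) = -63
Alpha (Red): max(-5, -63) = -5
Blue prefers the lower value; Beta=35, Alpha=-5. Alpha is better since -5 < 35.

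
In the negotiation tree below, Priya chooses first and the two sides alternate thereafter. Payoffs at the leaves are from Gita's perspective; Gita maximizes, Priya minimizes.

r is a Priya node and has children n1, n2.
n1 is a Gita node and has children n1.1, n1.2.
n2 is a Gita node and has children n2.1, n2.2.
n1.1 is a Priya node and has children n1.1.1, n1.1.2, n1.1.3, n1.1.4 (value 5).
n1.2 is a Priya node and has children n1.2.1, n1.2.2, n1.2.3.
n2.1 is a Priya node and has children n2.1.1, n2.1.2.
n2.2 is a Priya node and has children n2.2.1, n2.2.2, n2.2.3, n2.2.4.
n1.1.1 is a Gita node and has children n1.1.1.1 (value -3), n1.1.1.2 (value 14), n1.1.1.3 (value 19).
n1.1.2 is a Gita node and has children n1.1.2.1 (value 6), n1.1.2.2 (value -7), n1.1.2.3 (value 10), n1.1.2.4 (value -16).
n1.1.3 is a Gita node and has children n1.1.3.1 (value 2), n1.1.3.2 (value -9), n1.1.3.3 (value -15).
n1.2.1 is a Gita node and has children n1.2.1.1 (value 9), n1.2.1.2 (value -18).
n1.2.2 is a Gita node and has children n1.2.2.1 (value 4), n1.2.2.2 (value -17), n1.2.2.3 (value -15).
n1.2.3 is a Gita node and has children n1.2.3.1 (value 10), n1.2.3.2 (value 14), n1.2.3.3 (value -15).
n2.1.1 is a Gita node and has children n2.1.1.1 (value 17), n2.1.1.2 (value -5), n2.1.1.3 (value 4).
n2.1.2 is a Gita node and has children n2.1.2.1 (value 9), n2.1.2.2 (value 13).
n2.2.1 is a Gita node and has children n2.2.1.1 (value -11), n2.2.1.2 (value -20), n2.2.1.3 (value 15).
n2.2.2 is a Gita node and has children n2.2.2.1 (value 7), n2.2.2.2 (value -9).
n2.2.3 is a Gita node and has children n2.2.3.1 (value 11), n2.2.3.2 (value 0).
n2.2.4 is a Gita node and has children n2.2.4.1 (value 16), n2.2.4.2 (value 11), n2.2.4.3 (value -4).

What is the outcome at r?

n1.1.1 (Gita): max(-3, 14, 19) = 19
n1.1.2 (Gita): max(6, -7, 10, -16) = 10
n1.1.3 (Gita): max(2, -9, -15) = 2
n1.1 (Priya): min(19, 10, 2, 5) = 2
n1.2.1 (Gita): max(9, -18) = 9
n1.2.2 (Gita): max(4, -17, -15) = 4
n1.2.3 (Gita): max(10, 14, -15) = 14
n1.2 (Priya): min(9, 4, 14) = 4
n1 (Gita): max(2, 4) = 4
n2.1.1 (Gita): max(17, -5, 4) = 17
n2.1.2 (Gita): max(9, 13) = 13
n2.1 (Priya): min(17, 13) = 13
n2.2.1 (Gita): max(-11, -20, 15) = 15
n2.2.2 (Gita): max(7, -9) = 7
n2.2.3 (Gita): max(11, 0) = 11
n2.2.4 (Gita): max(16, 11, -4) = 16
n2.2 (Priya): min(15, 7, 11, 16) = 7
n2 (Gita): max(13, 7) = 13
r (Priya): min(4, 13) = 4

4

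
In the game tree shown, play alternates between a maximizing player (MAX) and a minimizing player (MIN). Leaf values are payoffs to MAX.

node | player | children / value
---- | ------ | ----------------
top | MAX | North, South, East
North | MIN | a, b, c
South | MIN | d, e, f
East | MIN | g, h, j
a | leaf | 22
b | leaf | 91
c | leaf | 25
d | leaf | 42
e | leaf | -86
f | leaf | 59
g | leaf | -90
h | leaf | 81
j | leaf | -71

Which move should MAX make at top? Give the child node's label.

North

North (MIN): min(22, 91, 25) = 22
South (MIN): min(42, -86, 59) = -86
East (MIN): min(-90, 81, -71) = -90
top (MAX): max(22, -86, -90) = 22
MAX at top wants the highest of {North=22, South=-86, East=-90}, so chooses North.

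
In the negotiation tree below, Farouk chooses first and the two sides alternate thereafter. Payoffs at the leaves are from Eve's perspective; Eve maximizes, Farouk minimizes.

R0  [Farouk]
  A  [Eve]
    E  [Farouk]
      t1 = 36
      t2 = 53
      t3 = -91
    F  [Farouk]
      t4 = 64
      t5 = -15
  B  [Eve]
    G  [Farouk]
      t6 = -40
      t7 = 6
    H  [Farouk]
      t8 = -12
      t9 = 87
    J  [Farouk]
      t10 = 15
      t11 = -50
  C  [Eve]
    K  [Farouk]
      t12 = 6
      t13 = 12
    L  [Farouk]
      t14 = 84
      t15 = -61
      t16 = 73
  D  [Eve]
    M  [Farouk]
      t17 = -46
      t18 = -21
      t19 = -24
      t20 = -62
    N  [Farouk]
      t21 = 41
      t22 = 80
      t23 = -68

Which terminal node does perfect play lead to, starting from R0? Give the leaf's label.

E (Farouk): min(36, 53, -91) = -91
F (Farouk): min(64, -15) = -15
A (Eve): max(-91, -15) = -15
G (Farouk): min(-40, 6) = -40
H (Farouk): min(-12, 87) = -12
J (Farouk): min(15, -50) = -50
B (Eve): max(-40, -12, -50) = -12
K (Farouk): min(6, 12) = 6
L (Farouk): min(84, -61, 73) = -61
C (Eve): max(6, -61) = 6
M (Farouk): min(-46, -21, -24, -62) = -62
N (Farouk): min(41, 80, -68) = -68
D (Eve): max(-62, -68) = -62
R0 (Farouk): min(-15, -12, 6, -62) = -62
At R0, Farouk picks D (lowest: -62).
At D, Eve picks M (highest: -62).
At M, Farouk picks t20 (lowest: -62).
Terminal value -62.

t20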